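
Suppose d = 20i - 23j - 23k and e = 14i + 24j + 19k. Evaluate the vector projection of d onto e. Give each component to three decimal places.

d · e = 20·14 + (-23)·24 + (-23)·19 = 280 - 552 - 437 = -709
|e|² = 196 + 576 + 361 = 1133
proj_e d = (-709/1133) · (14, 24, 19) ≈ (-8.761, -15.019, -11.890)

(-8.761, -15.019, -11.890)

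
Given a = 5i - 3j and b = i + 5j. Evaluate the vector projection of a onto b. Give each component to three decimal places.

(-0.385, -1.923)

a · b = 5·1 + (-3)·5 = 5 - 15 = -10
|b|² = 1 + 25 = 26
proj_b a = (-10/26) · (1, 5) ≈ (-0.385, -1.923)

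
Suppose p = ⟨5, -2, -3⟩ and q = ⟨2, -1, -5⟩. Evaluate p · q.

27

p · q = 5·2 + (-2)·(-1) + (-3)·(-5) = 10 + 2 + 15 = 27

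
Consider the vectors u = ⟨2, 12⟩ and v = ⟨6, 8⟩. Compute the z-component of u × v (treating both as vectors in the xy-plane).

2·8 - 12·6 = 16 - 72 = -56

-56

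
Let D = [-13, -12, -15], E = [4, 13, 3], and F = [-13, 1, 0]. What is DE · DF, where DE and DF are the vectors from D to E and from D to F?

595

DE = E − D = (17, 25, 18)
DF = F − D = (0, 13, 15)
DE · DF = 17·0 + 25·13 + 18·15 = 0 + 325 + 270 = 595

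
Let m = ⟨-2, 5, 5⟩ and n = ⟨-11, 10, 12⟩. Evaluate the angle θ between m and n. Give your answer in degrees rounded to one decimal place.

m · n = (-2)·(-11) + 5·10 + 5·12 = 22 + 50 + 60 = 132
|m|² = 4 + 25 + 25 = 54,  |m| = √54 ≈ 7.348469
|n|² = 121 + 100 + 144 = 365,  |n| = √365 ≈ 19.104973
cos θ = 132 / (7.348469 · 19.104973) ≈ 0.94022
θ = arccos(0.94022) ≈ 19.9°

19.9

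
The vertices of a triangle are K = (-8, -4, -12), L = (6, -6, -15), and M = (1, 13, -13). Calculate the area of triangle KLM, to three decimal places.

KL = (14, -2, -3),  KM = (9, 17, -1)
i: (-2)·(-1) - (-3)·17 = 2 - (-51) = 53
j: (-3)·9 - 14·(-1) = -27 - (-14) = -13
k: 14·17 - (-2)·9 = 238 - (-18) = 256
KL × KM = (53, -13, 256)
|KL × KM| = √68514 ≈ 261.7518
area = ½ · 261.7518 ≈ 130.876

130.876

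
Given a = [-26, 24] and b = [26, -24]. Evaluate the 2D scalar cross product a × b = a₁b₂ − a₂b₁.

0

(-26)·(-24) - 24·26 = 624 - 624 = 0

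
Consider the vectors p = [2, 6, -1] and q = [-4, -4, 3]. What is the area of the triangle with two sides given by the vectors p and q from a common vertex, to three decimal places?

10.677

i: 6·3 - (-1)·(-4) = 18 - 4 = 14
j: (-1)·(-4) - 2·3 = 4 - 6 = -2
k: 2·(-4) - 6·(-4) = -8 - (-24) = 16
p × q = (14, -2, 16)
|p × q| = √(14² + (-2)² + 16²) = √456 ≈ 21.3542
area = ½ · 21.3542 ≈ 10.677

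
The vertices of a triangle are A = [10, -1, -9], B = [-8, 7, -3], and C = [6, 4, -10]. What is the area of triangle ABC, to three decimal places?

40.534

AB = (-18, 8, 6),  AC = (-4, 5, -1)
i: 8·(-1) - 6·5 = -8 - 30 = -38
j: 6·(-4) - (-18)·(-1) = -24 - 18 = -42
k: (-18)·5 - 8·(-4) = -90 - (-32) = -58
AB × AC = (-38, -42, -58)
|AB × AC| = √6572 ≈ 81.0679
area = ½ · 81.0679 ≈ 40.534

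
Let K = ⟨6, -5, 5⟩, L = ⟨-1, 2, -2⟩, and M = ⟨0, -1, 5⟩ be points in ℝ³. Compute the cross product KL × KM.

(28, 42, 14)

KL = (-7, 7, -7)
KM = (-6, 4, 0)
i: 7·0 - (-7)·4 = 0 - (-28) = 28
j: (-7)·(-6) - (-7)·0 = 42 - 0 = 42
k: (-7)·4 - 7·(-6) = -28 - (-42) = 14
KL × KM = (28, 42, 14)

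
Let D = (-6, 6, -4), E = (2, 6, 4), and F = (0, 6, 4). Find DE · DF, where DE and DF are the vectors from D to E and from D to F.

112

DE = E − D = (8, 0, 8)
DF = F − D = (6, 0, 8)
DE · DF = 8·6 + 0·0 + 8·8 = 48 + 0 + 64 = 112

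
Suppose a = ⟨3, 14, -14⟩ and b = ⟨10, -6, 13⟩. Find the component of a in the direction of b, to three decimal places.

-13.513

a · b = 3·10 + 14·(-6) + (-14)·13 = 30 - 84 - 182 = -236
|b| = √(100 + 36 + 169) = √305 ≈ 17.4642
comp_b a = -236 / √305 ≈ -13.513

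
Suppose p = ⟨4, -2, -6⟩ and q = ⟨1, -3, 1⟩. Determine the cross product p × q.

i: (-2)·1 - (-6)·(-3) = -2 - 18 = -20
j: (-6)·1 - 4·1 = -6 - 4 = -10
k: 4·(-3) - (-2)·1 = -12 - (-2) = -10
p × q = (-20, -10, -10)

(-20, -10, -10)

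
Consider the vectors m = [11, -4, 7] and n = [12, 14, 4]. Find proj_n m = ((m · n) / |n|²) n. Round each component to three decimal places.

m · n = 11·12 + (-4)·14 + 7·4 = 132 - 56 + 28 = 104
|n|² = 144 + 196 + 16 = 356
proj_n m = (104/356) · (12, 14, 4) ≈ (3.506, 4.090, 1.169)

(3.506, 4.090, 1.169)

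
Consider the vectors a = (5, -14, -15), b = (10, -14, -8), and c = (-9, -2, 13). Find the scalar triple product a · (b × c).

b × c:
i: (-14)·13 - (-8)·(-2) = -182 - 16 = -198
j: (-8)·(-9) - 10·13 = 72 - 130 = -58
k: 10·(-2) - (-14)·(-9) = -20 - 126 = -146
b × c = (-198, -58, -146)
a · (b × c) = 5·(-198) + (-14)·(-58) + (-15)·(-146) = -990 + 812 + 2190 = 2012

2012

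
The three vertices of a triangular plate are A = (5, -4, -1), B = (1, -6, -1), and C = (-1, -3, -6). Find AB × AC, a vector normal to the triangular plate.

AB = (-4, -2, 0)
AC = (-6, 1, -5)
i: (-2)·(-5) - 0·1 = 10 - 0 = 10
j: 0·(-6) - (-4)·(-5) = 0 - 20 = -20
k: (-4)·1 - (-2)·(-6) = -4 - 12 = -16
AB × AC = (10, -20, -16)

(10, -20, -16)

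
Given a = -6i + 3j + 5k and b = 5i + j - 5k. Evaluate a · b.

-52

a · b = (-6)·5 + 3·1 + 5·(-5) = -30 + 3 - 25 = -52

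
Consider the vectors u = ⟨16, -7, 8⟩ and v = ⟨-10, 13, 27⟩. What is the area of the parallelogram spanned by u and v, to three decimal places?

605.836

i: (-7)·27 - 8·13 = -189 - 104 = -293
j: 8·(-10) - 16·27 = -80 - 432 = -512
k: 16·13 - (-7)·(-10) = 208 - 70 = 138
u × v = (-293, -512, 138)
|u × v| = √((-293)² + (-512)² + 138²) = √367037 ≈ 605.8358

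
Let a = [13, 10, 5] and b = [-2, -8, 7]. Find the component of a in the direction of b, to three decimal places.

a · b = 13·(-2) + 10·(-8) + 5·7 = -26 - 80 + 35 = -71
|b| = √(4 + 64 + 49) = √117 ≈ 10.8167
comp_b a = -71 / √117 ≈ -6.564

-6.564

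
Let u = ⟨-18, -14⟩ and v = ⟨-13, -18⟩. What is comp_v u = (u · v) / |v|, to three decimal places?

u · v = (-18)·(-13) + (-14)·(-18) = 234 + 252 = 486
|v| = √(169 + 324) = √493 ≈ 22.2036
comp_v u = 486 / √493 ≈ 21.888

21.888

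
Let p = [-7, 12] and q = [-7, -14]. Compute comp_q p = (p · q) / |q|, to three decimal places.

-7.603

p · q = (-7)·(-7) + 12·(-14) = 49 - 168 = -119
|q| = √(49 + 196) = √245 ≈ 15.6525
comp_q p = -119 / √245 ≈ -7.603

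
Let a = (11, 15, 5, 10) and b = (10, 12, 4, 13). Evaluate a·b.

a · b = 11·10 + 15·12 + 5·4 + 10·13 = 110 + 180 + 20 + 130 = 440

440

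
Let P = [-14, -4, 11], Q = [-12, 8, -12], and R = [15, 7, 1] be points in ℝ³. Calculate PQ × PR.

PQ = (2, 12, -23)
PR = (29, 11, -10)
i: 12·(-10) - (-23)·11 = -120 - (-253) = 133
j: (-23)·29 - 2·(-10) = -667 - (-20) = -647
k: 2·11 - 12·29 = 22 - 348 = -326
PQ × PR = (133, -647, -326)

(133, -647, -326)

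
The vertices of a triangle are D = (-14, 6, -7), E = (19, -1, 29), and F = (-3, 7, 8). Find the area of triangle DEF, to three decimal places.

DE = (33, -7, 36),  DF = (11, 1, 15)
i: (-7)·15 - 36·1 = -105 - 36 = -141
j: 36·11 - 33·15 = 396 - 495 = -99
k: 33·1 - (-7)·11 = 33 - (-77) = 110
DE × DF = (-141, -99, 110)
|DE × DF| = √41782 ≈ 204.4065
area = ½ · 204.4065 ≈ 102.203

102.203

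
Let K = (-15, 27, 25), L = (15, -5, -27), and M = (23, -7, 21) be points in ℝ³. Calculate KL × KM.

(-1640, -1856, 196)

KL = (30, -32, -52)
KM = (38, -34, -4)
i: (-32)·(-4) - (-52)·(-34) = 128 - 1768 = -1640
j: (-52)·38 - 30·(-4) = -1976 - (-120) = -1856
k: 30·(-34) - (-32)·38 = -1020 - (-1216) = 196
KL × KM = (-1640, -1856, 196)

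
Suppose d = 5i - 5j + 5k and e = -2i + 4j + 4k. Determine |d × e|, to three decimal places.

50.990

i: (-5)·4 - 5·4 = -20 - 20 = -40
j: 5·(-2) - 5·4 = -10 - 20 = -30
k: 5·4 - (-5)·(-2) = 20 - 10 = 10
d × e = (-40, -30, 10)
|d × e| = √((-40)² + (-30)² + 10²) = √2600 ≈ 50.9902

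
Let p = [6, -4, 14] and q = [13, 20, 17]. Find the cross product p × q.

(-348, 80, 172)

i: (-4)·17 - 14·20 = -68 - 280 = -348
j: 14·13 - 6·17 = 182 - 102 = 80
k: 6·20 - (-4)·13 = 120 - (-52) = 172
p × q = (-348, 80, 172)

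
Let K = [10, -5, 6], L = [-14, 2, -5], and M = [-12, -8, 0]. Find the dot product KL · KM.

573

KL = L − K = (-24, 7, -11)
KM = M − K = (-22, -3, -6)
KL · KM = (-24)·(-22) + 7·(-3) + (-11)·(-6) = 528 - 21 + 66 = 573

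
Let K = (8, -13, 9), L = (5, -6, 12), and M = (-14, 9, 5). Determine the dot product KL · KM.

208

KL = L − K = (-3, 7, 3)
KM = M − K = (-22, 22, -4)
KL · KM = (-3)·(-22) + 7·22 + 3·(-4) = 66 + 154 - 12 = 208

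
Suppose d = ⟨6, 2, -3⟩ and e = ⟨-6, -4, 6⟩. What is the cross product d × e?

(0, -18, -12)

i: 2·6 - (-3)·(-4) = 12 - 12 = 0
j: (-3)·(-6) - 6·6 = 18 - 36 = -18
k: 6·(-4) - 2·(-6) = -24 - (-12) = -12
d × e = (0, -18, -12)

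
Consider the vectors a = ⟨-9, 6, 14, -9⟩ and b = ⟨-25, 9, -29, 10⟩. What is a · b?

-217

a · b = (-9)·(-25) + 6·9 + 14·(-29) + (-9)·10 = 225 + 54 - 406 - 90 = -217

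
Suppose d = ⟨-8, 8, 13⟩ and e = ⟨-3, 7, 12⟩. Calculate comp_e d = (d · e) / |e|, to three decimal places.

d · e = (-8)·(-3) + 8·7 + 13·12 = 24 + 56 + 156 = 236
|e| = √(9 + 49 + 144) = √202 ≈ 14.2127
comp_e d = 236 / √202 ≈ 16.605

16.605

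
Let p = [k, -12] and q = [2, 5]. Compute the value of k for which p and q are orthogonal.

30

p · q = k·2 + (-12)·5 = -60 + 2k
Set equal to 0: 2k = 60, so k = 30.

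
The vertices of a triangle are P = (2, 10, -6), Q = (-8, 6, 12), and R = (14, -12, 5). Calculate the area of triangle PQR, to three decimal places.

274.774

PQ = (-10, -4, 18),  PR = (12, -22, 11)
i: (-4)·11 - 18·(-22) = -44 - (-396) = 352
j: 18·12 - (-10)·11 = 216 - (-110) = 326
k: (-10)·(-22) - (-4)·12 = 220 - (-48) = 268
PQ × PR = (352, 326, 268)
|PQ × PR| = √302004 ≈ 549.5489
area = ½ · 549.5489 ≈ 274.774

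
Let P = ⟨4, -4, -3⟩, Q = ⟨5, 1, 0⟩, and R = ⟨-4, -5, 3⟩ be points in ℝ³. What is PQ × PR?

PQ = (1, 5, 3)
PR = (-8, -1, 6)
i: 5·6 - 3·(-1) = 30 - (-3) = 33
j: 3·(-8) - 1·6 = -24 - 6 = -30
k: 1·(-1) - 5·(-8) = -1 - (-40) = 39
PQ × PR = (33, -30, 39)

(33, -30, 39)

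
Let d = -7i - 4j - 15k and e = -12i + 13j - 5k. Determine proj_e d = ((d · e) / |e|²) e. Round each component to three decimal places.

(-3.799, 4.115, -1.583)

d · e = (-7)·(-12) + (-4)·13 + (-15)·(-5) = 84 - 52 + 75 = 107
|e|² = 144 + 169 + 25 = 338
proj_e d = (107/338) · (-12, 13, -5) ≈ (-3.799, 4.115, -1.583)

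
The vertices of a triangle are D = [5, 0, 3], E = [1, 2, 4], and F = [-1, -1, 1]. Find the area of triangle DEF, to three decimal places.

10.735

DE = (-4, 2, 1),  DF = (-6, -1, -2)
i: 2·(-2) - 1·(-1) = -4 - (-1) = -3
j: 1·(-6) - (-4)·(-2) = -6 - 8 = -14
k: (-4)·(-1) - 2·(-6) = 4 - (-12) = 16
DE × DF = (-3, -14, 16)
|DE × DF| = √461 ≈ 21.4709
area = ½ · 21.4709 ≈ 10.735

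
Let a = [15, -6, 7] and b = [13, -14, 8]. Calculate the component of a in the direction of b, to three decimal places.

a · b = 15·13 + (-6)·(-14) + 7·8 = 195 + 84 + 56 = 335
|b| = √(169 + 196 + 64) = √429 ≈ 20.7123
comp_b a = 335 / √429 ≈ 16.174

16.174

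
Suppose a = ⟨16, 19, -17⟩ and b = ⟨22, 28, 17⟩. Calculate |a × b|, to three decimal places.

i: 19·17 - (-17)·28 = 323 - (-476) = 799
j: (-17)·22 - 16·17 = -374 - 272 = -646
k: 16·28 - 19·22 = 448 - 418 = 30
a × b = (799, -646, 30)
|a × b| = √(799² + (-646)² + 30²) = √1056617 ≈ 1027.9188

1027.919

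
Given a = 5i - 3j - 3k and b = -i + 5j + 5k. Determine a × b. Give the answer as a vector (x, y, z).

i: (-3)·5 - (-3)·5 = -15 - (-15) = 0
j: (-3)·(-1) - 5·5 = 3 - 25 = -22
k: 5·5 - (-3)·(-1) = 25 - 3 = 22
a × b = (0, -22, 22)

(0, -22, 22)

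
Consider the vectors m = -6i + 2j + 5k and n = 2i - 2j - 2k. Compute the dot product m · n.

-26

m · n = (-6)·2 + 2·(-2) + 5·(-2) = -12 - 4 - 10 = -26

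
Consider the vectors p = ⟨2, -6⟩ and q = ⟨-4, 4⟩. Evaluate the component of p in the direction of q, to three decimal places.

p · q = 2·(-4) + (-6)·4 = -8 - 24 = -32
|q| = √(16 + 16) = √32 ≈ 5.6569
comp_q p = -32 / √32 ≈ -5.657

-5.657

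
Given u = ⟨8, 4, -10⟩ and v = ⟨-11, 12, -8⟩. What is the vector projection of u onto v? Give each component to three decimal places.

(-1.337, 1.459, -0.973)

u · v = 8·(-11) + 4·12 + (-10)·(-8) = -88 + 48 + 80 = 40
|v|² = 121 + 144 + 64 = 329
proj_v u = (40/329) · (-11, 12, -8) ≈ (-1.337, 1.459, -0.973)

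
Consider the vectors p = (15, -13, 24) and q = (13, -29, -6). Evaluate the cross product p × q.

(774, 402, -266)

i: (-13)·(-6) - 24·(-29) = 78 - (-696) = 774
j: 24·13 - 15·(-6) = 312 - (-90) = 402
k: 15·(-29) - (-13)·13 = -435 - (-169) = -266
p × q = (774, 402, -266)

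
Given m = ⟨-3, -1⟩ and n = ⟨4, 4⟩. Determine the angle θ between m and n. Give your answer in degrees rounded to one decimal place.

m · n = (-3)·4 + (-1)·4 = -12 - 4 = -16
|m|² = 9 + 1 = 10,  |m| = √10 ≈ 3.162278
|n|² = 16 + 16 = 32,  |n| = √32 ≈ 5.656854
cos θ = -16 / (3.162278 · 5.656854) ≈ -0.89443
θ = arccos(-0.89443) ≈ 153.4°

153.4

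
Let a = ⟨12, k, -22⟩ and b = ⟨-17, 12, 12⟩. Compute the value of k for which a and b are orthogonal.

a · b = 12·(-17) + k·12 + (-22)·12 = -468 + 12k
Set equal to 0: 12k = 468, so k = 39.

39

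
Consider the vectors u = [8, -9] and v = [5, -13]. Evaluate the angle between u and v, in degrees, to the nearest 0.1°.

u · v = 8·5 + (-9)·(-13) = 40 + 117 = 157
|u|² = 64 + 81 = 145,  |u| = √145 ≈ 12.041595
|v|² = 25 + 169 = 194,  |v| = √194 ≈ 13.928388
cos θ = 157 / (12.041595 · 13.928388) ≈ 0.93608
θ = arccos(0.93608) ≈ 20.6°

20.6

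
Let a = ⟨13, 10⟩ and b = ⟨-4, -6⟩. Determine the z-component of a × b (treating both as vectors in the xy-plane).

-38

13·(-6) - 10·(-4) = -78 - (-40) = -38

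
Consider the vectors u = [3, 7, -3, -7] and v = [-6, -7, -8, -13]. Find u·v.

48

u · v = 3·(-6) + 7·(-7) + (-3)·(-8) + (-7)·(-13) = -18 - 49 + 24 + 91 = 48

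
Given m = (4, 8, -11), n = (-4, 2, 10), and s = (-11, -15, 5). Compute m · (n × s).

-982

n × s:
i: 2·5 - 10·(-15) = 10 - (-150) = 160
j: 10·(-11) - (-4)·5 = -110 - (-20) = -90
k: (-4)·(-15) - 2·(-11) = 60 - (-22) = 82
n × s = (160, -90, 82)
m · (n × s) = 4·160 + 8·(-90) + (-11)·82 = 640 - 720 - 902 = -982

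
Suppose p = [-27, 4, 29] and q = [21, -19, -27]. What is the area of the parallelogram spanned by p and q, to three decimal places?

i: 4·(-27) - 29·(-19) = -108 - (-551) = 443
j: 29·21 - (-27)·(-27) = 609 - 729 = -120
k: (-27)·(-19) - 4·21 = 513 - 84 = 429
p × q = (443, -120, 429)
|p × q| = √(443² + (-120)² + 429²) = √394690 ≈ 628.2436

628.244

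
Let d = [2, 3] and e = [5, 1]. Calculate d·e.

d · e = 2·5 + 3·1 = 10 + 3 = 13

13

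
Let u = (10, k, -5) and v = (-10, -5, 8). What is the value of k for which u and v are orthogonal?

-28

u · v = 10·(-10) + k·(-5) + (-5)·8 = -140 - 5k
Set equal to 0: -5k = 140, so k = -28.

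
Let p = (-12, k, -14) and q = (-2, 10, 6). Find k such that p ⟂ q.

p · q = (-12)·(-2) + k·10 + (-14)·6 = -60 + 10k
Set equal to 0: 10k = 60, so k = 6.

6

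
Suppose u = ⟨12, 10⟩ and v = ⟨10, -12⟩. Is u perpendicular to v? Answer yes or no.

u · v = 12·10 + 10·(-12) = 120 - 120 = 0
Zero, so the vectors are orthogonal.

yes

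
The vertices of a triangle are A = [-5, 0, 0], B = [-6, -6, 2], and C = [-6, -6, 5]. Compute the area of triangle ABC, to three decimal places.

AB = (-1, -6, 2),  AC = (-1, -6, 5)
i: (-6)·5 - 2·(-6) = -30 - (-12) = -18
j: 2·(-1) - (-1)·5 = -2 - (-5) = 3
k: (-1)·(-6) - (-6)·(-1) = 6 - 6 = 0
AB × AC = (-18, 3, 0)
|AB × AC| = √333 ≈ 18.2483
area = ½ · 18.2483 ≈ 9.124

9.124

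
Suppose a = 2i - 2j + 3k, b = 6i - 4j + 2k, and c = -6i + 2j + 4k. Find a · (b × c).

b × c:
i: (-4)·4 - 2·2 = -16 - 4 = -20
j: 2·(-6) - 6·4 = -12 - 24 = -36
k: 6·2 - (-4)·(-6) = 12 - 24 = -12
b × c = (-20, -36, -12)
a · (b × c) = 2·(-20) + (-2)·(-36) + 3·(-12) = -40 + 72 - 36 = -4

-4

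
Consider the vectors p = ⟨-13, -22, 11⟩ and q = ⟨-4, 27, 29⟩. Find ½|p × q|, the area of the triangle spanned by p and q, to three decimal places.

i: (-22)·29 - 11·27 = -638 - 297 = -935
j: 11·(-4) - (-13)·29 = -44 - (-377) = 333
k: (-13)·27 - (-22)·(-4) = -351 - 88 = -439
p × q = (-935, 333, -439)
|p × q| = √((-935)² + 333² + (-439)²) = √1177835 ≈ 1085.2811
area = ½ · 1085.2811 ≈ 542.641

542.641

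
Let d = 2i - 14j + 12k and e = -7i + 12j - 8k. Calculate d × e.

i: (-14)·(-8) - 12·12 = 112 - 144 = -32
j: 12·(-7) - 2·(-8) = -84 - (-16) = -68
k: 2·12 - (-14)·(-7) = 24 - 98 = -74
d × e = (-32, -68, -74)

(-32, -68, -74)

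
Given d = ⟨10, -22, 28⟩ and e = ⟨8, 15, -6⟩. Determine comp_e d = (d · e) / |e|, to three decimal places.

d · e = 10·8 + (-22)·15 + 28·(-6) = 80 - 330 - 168 = -418
|e| = √(64 + 225 + 36) = √325 ≈ 18.0278
comp_e d = -418 / √325 ≈ -23.186

-23.186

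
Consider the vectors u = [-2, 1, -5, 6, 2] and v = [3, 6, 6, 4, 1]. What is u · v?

-4

u · v = (-2)·3 + 1·6 + (-5)·6 + 6·4 + 2·1 = -6 + 6 - 30 + 24 + 2 = -4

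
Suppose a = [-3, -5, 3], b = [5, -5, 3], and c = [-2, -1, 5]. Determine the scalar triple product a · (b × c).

176

b × c:
i: (-5)·5 - 3·(-1) = -25 - (-3) = -22
j: 3·(-2) - 5·5 = -6 - 25 = -31
k: 5·(-1) - (-5)·(-2) = -5 - 10 = -15
b × c = (-22, -31, -15)
a · (b × c) = (-3)·(-22) + (-5)·(-31) + 3·(-15) = 66 + 155 - 45 = 176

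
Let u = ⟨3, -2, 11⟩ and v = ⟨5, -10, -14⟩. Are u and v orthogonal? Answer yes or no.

no

u · v = 3·5 + (-2)·(-10) + 11·(-14) = 15 + 20 - 154 = -119
Nonzero, so the vectors are not orthogonal.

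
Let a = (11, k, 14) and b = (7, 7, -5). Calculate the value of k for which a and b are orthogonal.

a · b = 11·7 + k·7 + 14·(-5) = 7 + 7k
Set equal to 0: 7k = -7, so k = -1.

-1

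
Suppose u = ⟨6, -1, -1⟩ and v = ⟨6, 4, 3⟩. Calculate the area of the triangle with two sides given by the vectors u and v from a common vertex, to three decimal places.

i: (-1)·3 - (-1)·4 = -3 - (-4) = 1
j: (-1)·6 - 6·3 = -6 - 18 = -24
k: 6·4 - (-1)·6 = 24 - (-6) = 30
u × v = (1, -24, 30)
|u × v| = √(1² + (-24)² + 30²) = √1477 ≈ 38.4318
area = ½ · 38.4318 ≈ 19.216

19.216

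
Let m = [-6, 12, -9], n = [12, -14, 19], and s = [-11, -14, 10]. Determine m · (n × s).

-1806

n × s:
i: (-14)·10 - 19·(-14) = -140 - (-266) = 126
j: 19·(-11) - 12·10 = -209 - 120 = -329
k: 12·(-14) - (-14)·(-11) = -168 - 154 = -322
n × s = (126, -329, -322)
m · (n × s) = (-6)·126 + 12·(-329) + (-9)·(-322) = -756 - 3948 + 2898 = -1806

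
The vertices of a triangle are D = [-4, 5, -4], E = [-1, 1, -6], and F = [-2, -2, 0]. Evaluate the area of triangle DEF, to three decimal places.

18.200

DE = (3, -4, -2),  DF = (2, -7, 4)
i: (-4)·4 - (-2)·(-7) = -16 - 14 = -30
j: (-2)·2 - 3·4 = -4 - 12 = -16
k: 3·(-7) - (-4)·2 = -21 - (-8) = -13
DE × DF = (-30, -16, -13)
|DE × DF| = √1325 ≈ 36.4005
area = ½ · 36.4005 ≈ 18.200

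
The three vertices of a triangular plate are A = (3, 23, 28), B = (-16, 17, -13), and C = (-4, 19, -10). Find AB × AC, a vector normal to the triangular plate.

(64, -435, 34)

AB = (-19, -6, -41)
AC = (-7, -4, -38)
i: (-6)·(-38) - (-41)·(-4) = 228 - 164 = 64
j: (-41)·(-7) - (-19)·(-38) = 287 - 722 = -435
k: (-19)·(-4) - (-6)·(-7) = 76 - 42 = 34
AB × AC = (64, -435, 34)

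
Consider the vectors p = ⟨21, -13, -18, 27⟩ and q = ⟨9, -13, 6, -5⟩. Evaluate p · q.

p · q = 21·9 + (-13)·(-13) + (-18)·6 + 27·(-5) = 189 + 169 - 108 - 135 = 115

115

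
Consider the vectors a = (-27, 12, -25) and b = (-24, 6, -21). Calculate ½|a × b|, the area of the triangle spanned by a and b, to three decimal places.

i: 12·(-21) - (-25)·6 = -252 - (-150) = -102
j: (-25)·(-24) - (-27)·(-21) = 600 - 567 = 33
k: (-27)·6 - 12·(-24) = -162 - (-288) = 126
a × b = (-102, 33, 126)
|a × b| = √((-102)² + 33² + 126²) = √27369 ≈ 165.4358
area = ½ · 165.4358 ≈ 82.718

82.718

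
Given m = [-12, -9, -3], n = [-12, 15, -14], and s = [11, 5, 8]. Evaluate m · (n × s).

-1083

n × s:
i: 15·8 - (-14)·5 = 120 - (-70) = 190
j: (-14)·11 - (-12)·8 = -154 - (-96) = -58
k: (-12)·5 - 15·11 = -60 - 165 = -225
n × s = (190, -58, -225)
m · (n × s) = (-12)·190 + (-9)·(-58) + (-3)·(-225) = -2280 + 522 + 675 = -1083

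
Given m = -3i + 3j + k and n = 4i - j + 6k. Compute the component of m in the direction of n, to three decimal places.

-1.236

m · n = (-3)·4 + 3·(-1) + 1·6 = -12 - 3 + 6 = -9
|n| = √(16 + 1 + 36) = √53 ≈ 7.2801
comp_n m = -9 / √53 ≈ -1.236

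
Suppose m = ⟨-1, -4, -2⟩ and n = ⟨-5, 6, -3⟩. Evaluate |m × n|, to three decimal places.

36.069

i: (-4)·(-3) - (-2)·6 = 12 - (-12) = 24
j: (-2)·(-5) - (-1)·(-3) = 10 - 3 = 7
k: (-1)·6 - (-4)·(-5) = -6 - 20 = -26
m × n = (24, 7, -26)
|m × n| = √(24² + 7² + (-26)²) = √1301 ≈ 36.0694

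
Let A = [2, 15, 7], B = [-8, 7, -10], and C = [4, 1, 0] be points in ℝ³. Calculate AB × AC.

(-182, -104, 156)

AB = (-10, -8, -17)
AC = (2, -14, -7)
i: (-8)·(-7) - (-17)·(-14) = 56 - 238 = -182
j: (-17)·2 - (-10)·(-7) = -34 - 70 = -104
k: (-10)·(-14) - (-8)·2 = 140 - (-16) = 156
AB × AC = (-182, -104, 156)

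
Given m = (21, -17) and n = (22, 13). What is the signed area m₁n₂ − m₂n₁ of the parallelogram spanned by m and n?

21·13 - (-17)·22 = 273 - (-374) = 647

647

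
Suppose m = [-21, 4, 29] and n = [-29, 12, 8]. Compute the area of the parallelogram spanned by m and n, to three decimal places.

i: 4·8 - 29·12 = 32 - 348 = -316
j: 29·(-29) - (-21)·8 = -841 - (-168) = -673
k: (-21)·12 - 4·(-29) = -252 - (-116) = -136
m × n = (-316, -673, -136)
|m × n| = √((-316)² + (-673)² + (-136)²) = √571281 ≈ 755.8313

755.831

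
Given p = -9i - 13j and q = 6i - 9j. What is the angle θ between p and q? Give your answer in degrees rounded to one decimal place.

68.4

p · q = (-9)·6 + (-13)·(-9) = -54 + 117 = 63
|p|² = 81 + 169 = 250,  |p| = √250 ≈ 15.811388
|q|² = 36 + 81 = 117,  |q| = √117 ≈ 10.816654
cos θ = 63 / (15.811388 · 10.816654) ≈ 0.36836
θ = arccos(0.36836) ≈ 68.4°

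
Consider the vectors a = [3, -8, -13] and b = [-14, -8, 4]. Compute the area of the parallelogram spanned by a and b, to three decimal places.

256.694

i: (-8)·4 - (-13)·(-8) = -32 - 104 = -136
j: (-13)·(-14) - 3·4 = 182 - 12 = 170
k: 3·(-8) - (-8)·(-14) = -24 - 112 = -136
a × b = (-136, 170, -136)
|a × b| = √((-136)² + 170² + (-136)²) = √65892 ≈ 256.6944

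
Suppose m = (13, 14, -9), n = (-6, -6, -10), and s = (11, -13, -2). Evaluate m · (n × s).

n × s:
i: (-6)·(-2) - (-10)·(-13) = 12 - 130 = -118
j: (-10)·11 - (-6)·(-2) = -110 - 12 = -122
k: (-6)·(-13) - (-6)·11 = 78 - (-66) = 144
n × s = (-118, -122, 144)
m · (n × s) = 13·(-118) + 14·(-122) + (-9)·144 = -1534 - 1708 - 1296 = -4538

-4538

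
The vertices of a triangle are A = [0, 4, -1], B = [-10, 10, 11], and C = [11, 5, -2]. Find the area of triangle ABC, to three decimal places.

AB = (-10, 6, 12),  AC = (11, 1, -1)
i: 6·(-1) - 12·1 = -6 - 12 = -18
j: 12·11 - (-10)·(-1) = 132 - 10 = 122
k: (-10)·1 - 6·11 = -10 - 66 = -76
AB × AC = (-18, 122, -76)
|AB × AC| = √20984 ≈ 144.8586
area = ½ · 144.8586 ≈ 72.429

72.429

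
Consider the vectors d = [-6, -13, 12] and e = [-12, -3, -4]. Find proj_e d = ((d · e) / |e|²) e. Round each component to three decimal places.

(-4.473, -1.118, -1.491)

d · e = (-6)·(-12) + (-13)·(-3) + 12·(-4) = 72 + 39 - 48 = 63
|e|² = 144 + 9 + 16 = 169
proj_e d = (63/169) · (-12, -3, -4) ≈ (-4.473, -1.118, -1.491)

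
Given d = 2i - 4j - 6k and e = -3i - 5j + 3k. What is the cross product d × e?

(-42, 12, -22)

i: (-4)·3 - (-6)·(-5) = -12 - 30 = -42
j: (-6)·(-3) - 2·3 = 18 - 6 = 12
k: 2·(-5) - (-4)·(-3) = -10 - 12 = -22
d × e = (-42, 12, -22)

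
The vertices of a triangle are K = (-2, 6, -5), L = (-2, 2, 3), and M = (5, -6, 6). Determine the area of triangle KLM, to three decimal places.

KL = (0, -4, 8),  KM = (7, -12, 11)
i: (-4)·11 - 8·(-12) = -44 - (-96) = 52
j: 8·7 - 0·11 = 56 - 0 = 56
k: 0·(-12) - (-4)·7 = 0 - (-28) = 28
KL × KM = (52, 56, 28)
|KL × KM| = √6624 ≈ 81.3880
area = ½ · 81.3880 ≈ 40.694

40.694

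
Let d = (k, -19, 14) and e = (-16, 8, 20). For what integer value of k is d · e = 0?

8

d · e = k·(-16) + (-19)·8 + 14·20 = 128 - 16k
Set equal to 0: -16k = -128, so k = 8.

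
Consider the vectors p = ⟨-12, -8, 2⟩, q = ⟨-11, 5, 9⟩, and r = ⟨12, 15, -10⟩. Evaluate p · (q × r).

1786

q × r:
i: 5·(-10) - 9·15 = -50 - 135 = -185
j: 9·12 - (-11)·(-10) = 108 - 110 = -2
k: (-11)·15 - 5·12 = -165 - 60 = -225
q × r = (-185, -2, -225)
p · (q × r) = (-12)·(-185) + (-8)·(-2) + 2·(-225) = 2220 + 16 - 450 = 1786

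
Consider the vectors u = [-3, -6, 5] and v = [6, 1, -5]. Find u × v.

(25, 15, 33)

i: (-6)·(-5) - 5·1 = 30 - 5 = 25
j: 5·6 - (-3)·(-5) = 30 - 15 = 15
k: (-3)·1 - (-6)·6 = -3 - (-36) = 33
u × v = (25, 15, 33)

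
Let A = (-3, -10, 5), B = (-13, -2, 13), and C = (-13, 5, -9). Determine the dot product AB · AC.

108

AB = B − A = (-10, 8, 8)
AC = C − A = (-10, 15, -14)
AB · AC = (-10)·(-10) + 8·15 + 8·(-14) = 100 + 120 - 112 = 108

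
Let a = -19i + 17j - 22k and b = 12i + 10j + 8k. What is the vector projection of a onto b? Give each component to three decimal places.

a · b = (-19)·12 + 17·10 + (-22)·8 = -228 + 170 - 176 = -234
|b|² = 144 + 100 + 64 = 308
proj_b a = (-234/308) · (12, 10, 8) ≈ (-9.117, -7.597, -6.078)

(-9.117, -7.597, -6.078)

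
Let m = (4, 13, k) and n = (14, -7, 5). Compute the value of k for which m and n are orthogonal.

m · n = 4·14 + 13·(-7) + k·5 = -35 + 5k
Set equal to 0: 5k = 35, so k = 7.

7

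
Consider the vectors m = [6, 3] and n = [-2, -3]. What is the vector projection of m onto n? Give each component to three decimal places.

(3.231, 4.846)

m · n = 6·(-2) + 3·(-3) = -12 - 9 = -21
|n|² = 4 + 9 = 13
proj_n m = (-21/13) · (-2, -3) ≈ (3.231, 4.846)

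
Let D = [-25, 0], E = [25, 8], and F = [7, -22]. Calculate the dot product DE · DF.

DE = E − D = (50, 8)
DF = F − D = (32, -22)
DE · DF = 50·32 + 8·(-22) = 1600 - 176 = 1424

1424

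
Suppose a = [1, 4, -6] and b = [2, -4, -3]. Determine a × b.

i: 4·(-3) - (-6)·(-4) = -12 - 24 = -36
j: (-6)·2 - 1·(-3) = -12 - (-3) = -9
k: 1·(-4) - 4·2 = -4 - 8 = -12
a × b = (-36, -9, -12)

(-36, -9, -12)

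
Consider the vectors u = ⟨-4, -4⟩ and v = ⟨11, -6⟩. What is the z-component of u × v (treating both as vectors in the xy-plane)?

(-4)·(-6) - (-4)·11 = 24 - (-44) = 68

68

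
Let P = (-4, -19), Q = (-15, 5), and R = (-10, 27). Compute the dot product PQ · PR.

PQ = Q − P = (-11, 24)
PR = R − P = (-6, 46)
PQ · PR = (-11)·(-6) + 24·46 = 66 + 1104 = 1170

1170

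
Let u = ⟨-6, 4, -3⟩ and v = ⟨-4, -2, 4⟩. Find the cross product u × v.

i: 4·4 - (-3)·(-2) = 16 - 6 = 10
j: (-3)·(-4) - (-6)·4 = 12 - (-24) = 36
k: (-6)·(-2) - 4·(-4) = 12 - (-16) = 28
u × v = (10, 36, 28)

(10, 36, 28)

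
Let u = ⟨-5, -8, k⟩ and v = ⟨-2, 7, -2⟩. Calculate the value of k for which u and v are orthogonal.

-23

u · v = (-5)·(-2) + (-8)·7 + k·(-2) = -46 - 2k
Set equal to 0: -2k = 46, so k = -23.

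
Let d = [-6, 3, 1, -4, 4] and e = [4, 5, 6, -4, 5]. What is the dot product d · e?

33

d · e = (-6)·4 + 3·5 + 1·6 + (-4)·(-4) + 4·5 = -24 + 15 + 6 + 16 + 20 = 33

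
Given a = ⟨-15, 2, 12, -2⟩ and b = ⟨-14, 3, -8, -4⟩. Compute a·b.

128

a · b = (-15)·(-14) + 2·3 + 12·(-8) + (-2)·(-4) = 210 + 6 - 96 + 8 = 128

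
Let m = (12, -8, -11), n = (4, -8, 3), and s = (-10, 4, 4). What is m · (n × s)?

n × s:
i: (-8)·4 - 3·4 = -32 - 12 = -44
j: 3·(-10) - 4·4 = -30 - 16 = -46
k: 4·4 - (-8)·(-10) = 16 - 80 = -64
n × s = (-44, -46, -64)
m · (n × s) = 12·(-44) + (-8)·(-46) + (-11)·(-64) = -528 + 368 + 704 = 544

544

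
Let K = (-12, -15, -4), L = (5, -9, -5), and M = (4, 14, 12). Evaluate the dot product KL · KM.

430

KL = L − K = (17, 6, -1)
KM = M − K = (16, 29, 16)
KL · KM = 17·16 + 6·29 + (-1)·16 = 272 + 174 - 16 = 430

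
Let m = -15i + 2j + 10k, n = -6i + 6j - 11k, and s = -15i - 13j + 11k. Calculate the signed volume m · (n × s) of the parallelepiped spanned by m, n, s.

n × s:
i: 6·11 - (-11)·(-13) = 66 - 143 = -77
j: (-11)·(-15) - (-6)·11 = 165 - (-66) = 231
k: (-6)·(-13) - 6·(-15) = 78 - (-90) = 168
n × s = (-77, 231, 168)
m · (n × s) = (-15)·(-77) + 2·231 + 10·168 = 1155 + 462 + 1680 = 3297

3297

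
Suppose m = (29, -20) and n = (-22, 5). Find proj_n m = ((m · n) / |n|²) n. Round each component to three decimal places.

m · n = 29·(-22) + (-20)·5 = -638 - 100 = -738
|n|² = 484 + 25 = 509
proj_n m = (-738/509) · (-22, 5) ≈ (31.898, -7.250)

(31.898, -7.250)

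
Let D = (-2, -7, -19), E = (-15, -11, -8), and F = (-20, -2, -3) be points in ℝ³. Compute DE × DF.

DE = (-13, -4, 11)
DF = (-18, 5, 16)
i: (-4)·16 - 11·5 = -64 - 55 = -119
j: 11·(-18) - (-13)·16 = -198 - (-208) = 10
k: (-13)·5 - (-4)·(-18) = -65 - 72 = -137
DE × DF = (-119, 10, -137)

(-119, 10, -137)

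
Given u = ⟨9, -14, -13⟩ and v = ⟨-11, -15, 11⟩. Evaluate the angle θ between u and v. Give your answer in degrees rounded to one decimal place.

94.0

u · v = 9·(-11) + (-14)·(-15) + (-13)·11 = -99 + 210 - 143 = -32
|u|² = 81 + 196 + 169 = 446,  |u| = √446 ≈ 21.118712
|v|² = 121 + 225 + 121 = 467,  |v| = √467 ≈ 21.610183
cos θ = -32 / (21.118712 · 21.610183) ≈ -0.07012
θ = arccos(-0.07012) ≈ 94.0°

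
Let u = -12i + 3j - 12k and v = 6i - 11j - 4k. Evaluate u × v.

i: 3·(-4) - (-12)·(-11) = -12 - 132 = -144
j: (-12)·6 - (-12)·(-4) = -72 - 48 = -120
k: (-12)·(-11) - 3·6 = 132 - 18 = 114
u × v = (-144, -120, 114)

(-144, -120, 114)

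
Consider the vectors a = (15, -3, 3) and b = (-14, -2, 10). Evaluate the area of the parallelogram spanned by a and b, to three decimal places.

206.456

i: (-3)·10 - 3·(-2) = -30 - (-6) = -24
j: 3·(-14) - 15·10 = -42 - 150 = -192
k: 15·(-2) - (-3)·(-14) = -30 - 42 = -72
a × b = (-24, -192, -72)
|a × b| = √((-24)² + (-192)² + (-72)²) = √42624 ≈ 206.4558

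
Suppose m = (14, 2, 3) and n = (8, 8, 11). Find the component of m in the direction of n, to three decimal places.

m · n = 14·8 + 2·8 + 3·11 = 112 + 16 + 33 = 161
|n| = √(64 + 64 + 121) = √249 ≈ 15.7797
comp_n m = 161 / √249 ≈ 10.203

10.203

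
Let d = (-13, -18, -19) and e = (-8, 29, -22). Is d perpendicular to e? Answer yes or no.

yes

d · e = (-13)·(-8) + (-18)·29 + (-19)·(-22) = 104 - 522 + 418 = 0
Zero, so the vectors are orthogonal.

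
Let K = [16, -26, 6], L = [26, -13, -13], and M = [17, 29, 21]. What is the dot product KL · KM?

440

KL = L − K = (10, 13, -19)
KM = M − K = (1, 55, 15)
KL · KM = 10·1 + 13·55 + (-19)·15 = 10 + 715 - 285 = 440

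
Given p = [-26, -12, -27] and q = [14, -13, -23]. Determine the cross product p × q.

i: (-12)·(-23) - (-27)·(-13) = 276 - 351 = -75
j: (-27)·14 - (-26)·(-23) = -378 - 598 = -976
k: (-26)·(-13) - (-12)·14 = 338 - (-168) = 506
p × q = (-75, -976, 506)

(-75, -976, 506)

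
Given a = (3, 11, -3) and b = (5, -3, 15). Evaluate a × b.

(156, -60, -64)

i: 11·15 - (-3)·(-3) = 165 - 9 = 156
j: (-3)·5 - 3·15 = -15 - 45 = -60
k: 3·(-3) - 11·5 = -9 - 55 = -64
a × b = (156, -60, -64)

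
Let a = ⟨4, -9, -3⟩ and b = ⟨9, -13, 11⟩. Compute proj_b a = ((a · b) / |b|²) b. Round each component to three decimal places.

(2.911, -4.205, 3.558)

a · b = 4·9 + (-9)·(-13) + (-3)·11 = 36 + 117 - 33 = 120
|b|² = 81 + 169 + 121 = 371
proj_b a = (120/371) · (9, -13, 11) ≈ (2.911, -4.205, 3.558)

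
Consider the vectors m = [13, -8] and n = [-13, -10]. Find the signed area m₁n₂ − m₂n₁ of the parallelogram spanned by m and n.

13·(-10) - (-8)·(-13) = -130 - 104 = -234

-234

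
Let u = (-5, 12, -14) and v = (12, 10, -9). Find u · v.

186

u · v = (-5)·12 + 12·10 + (-14)·(-9) = -60 + 120 + 126 = 186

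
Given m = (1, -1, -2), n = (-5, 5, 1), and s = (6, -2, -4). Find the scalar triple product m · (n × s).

36

n × s:
i: 5·(-4) - 1·(-2) = -20 - (-2) = -18
j: 1·6 - (-5)·(-4) = 6 - 20 = -14
k: (-5)·(-2) - 5·6 = 10 - 30 = -20
n × s = (-18, -14, -20)
m · (n × s) = 1·(-18) + (-1)·(-14) + (-2)·(-20) = -18 + 14 + 40 = 36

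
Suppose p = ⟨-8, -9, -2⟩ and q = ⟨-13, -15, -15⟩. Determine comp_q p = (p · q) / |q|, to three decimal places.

p · q = (-8)·(-13) + (-9)·(-15) + (-2)·(-15) = 104 + 135 + 30 = 269
|q| = √(169 + 225 + 225) = √619 ≈ 24.8797
comp_q p = 269 / √619 ≈ 10.812

10.812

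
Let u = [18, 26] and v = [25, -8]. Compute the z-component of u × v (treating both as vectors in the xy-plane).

18·(-8) - 26·25 = -144 - 650 = -794

-794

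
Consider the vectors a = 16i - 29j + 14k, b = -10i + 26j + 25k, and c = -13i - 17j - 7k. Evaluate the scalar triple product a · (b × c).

b × c:
i: 26·(-7) - 25·(-17) = -182 - (-425) = 243
j: 25·(-13) - (-10)·(-7) = -325 - 70 = -395
k: (-10)·(-17) - 26·(-13) = 170 - (-338) = 508
b × c = (243, -395, 508)
a · (b × c) = 16·243 + (-29)·(-395) + 14·508 = 3888 + 11455 + 7112 = 22455

22455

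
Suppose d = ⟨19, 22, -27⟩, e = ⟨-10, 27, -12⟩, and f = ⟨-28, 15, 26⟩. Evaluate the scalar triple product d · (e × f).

e × f:
i: 27·26 - (-12)·15 = 702 - (-180) = 882
j: (-12)·(-28) - (-10)·26 = 336 - (-260) = 596
k: (-10)·15 - 27·(-28) = -150 - (-756) = 606
e × f = (882, 596, 606)
d · (e × f) = 19·882 + 22·596 + (-27)·606 = 16758 + 13112 - 16362 = 13508

13508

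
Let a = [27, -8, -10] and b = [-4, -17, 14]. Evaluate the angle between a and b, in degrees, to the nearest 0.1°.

a · b = 27·(-4) + (-8)·(-17) + (-10)·14 = -108 + 136 - 140 = -112
|a|² = 729 + 64 + 100 = 893,  |a| = √893 ≈ 29.883106
|b|² = 16 + 289 + 196 = 501,  |b| = √501 ≈ 22.383029
cos θ = -112 / (29.883106 · 22.383029) ≈ -0.16745
θ = arccos(-0.16745) ≈ 99.6°

99.6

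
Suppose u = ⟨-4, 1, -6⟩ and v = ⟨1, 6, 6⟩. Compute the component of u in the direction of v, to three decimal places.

-3.979

u · v = (-4)·1 + 1·6 + (-6)·6 = -4 + 6 - 36 = -34
|v| = √(1 + 36 + 36) = √73 ≈ 8.5440
comp_v u = -34 / √73 ≈ -3.979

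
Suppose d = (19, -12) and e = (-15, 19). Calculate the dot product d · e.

d · e = 19·(-15) + (-12)·19 = -285 - 228 = -513

-513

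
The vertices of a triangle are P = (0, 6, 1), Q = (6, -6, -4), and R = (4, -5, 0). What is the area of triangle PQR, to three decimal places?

24.336

PQ = (6, -12, -5),  PR = (4, -11, -1)
i: (-12)·(-1) - (-5)·(-11) = 12 - 55 = -43
j: (-5)·4 - 6·(-1) = -20 - (-6) = -14
k: 6·(-11) - (-12)·4 = -66 - (-48) = -18
PQ × PR = (-43, -14, -18)
|PQ × PR| = √2369 ≈ 48.6724
area = ½ · 48.6724 ≈ 24.336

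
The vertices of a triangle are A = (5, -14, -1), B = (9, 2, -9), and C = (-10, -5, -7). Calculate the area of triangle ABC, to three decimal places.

156.115

AB = (4, 16, -8),  AC = (-15, 9, -6)
i: 16·(-6) - (-8)·9 = -96 - (-72) = -24
j: (-8)·(-15) - 4·(-6) = 120 - (-24) = 144
k: 4·9 - 16·(-15) = 36 - (-240) = 276
AB × AC = (-24, 144, 276)
|AB × AC| = √97488 ≈ 312.2307
area = ½ · 312.2307 ≈ 156.115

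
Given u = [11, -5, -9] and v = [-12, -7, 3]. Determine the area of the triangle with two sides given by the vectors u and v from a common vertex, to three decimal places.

i: (-5)·3 - (-9)·(-7) = -15 - 63 = -78
j: (-9)·(-12) - 11·3 = 108 - 33 = 75
k: 11·(-7) - (-5)·(-12) = -77 - 60 = -137
u × v = (-78, 75, -137)
|u × v| = √((-78)² + 75² + (-137)²) = √30478 ≈ 174.5795
area = ½ · 174.5795 ≈ 87.290

87.290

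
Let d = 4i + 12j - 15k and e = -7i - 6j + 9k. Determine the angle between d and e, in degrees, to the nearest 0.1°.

d · e = 4·(-7) + 12·(-6) + (-15)·9 = -28 - 72 - 135 = -235
|d|² = 16 + 144 + 225 = 385,  |d| = √385 ≈ 19.621417
|e|² = 49 + 36 + 81 = 166,  |e| = √166 ≈ 12.884099
cos θ = -235 / (19.621417 · 12.884099) ≈ -0.92957
θ = arccos(-0.92957) ≈ 158.4°

158.4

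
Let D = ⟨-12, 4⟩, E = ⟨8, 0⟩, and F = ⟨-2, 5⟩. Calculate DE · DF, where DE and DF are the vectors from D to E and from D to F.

196

DE = E − D = (20, -4)
DF = F − D = (10, 1)
DE · DF = 20·10 + (-4)·1 = 200 - 4 = 196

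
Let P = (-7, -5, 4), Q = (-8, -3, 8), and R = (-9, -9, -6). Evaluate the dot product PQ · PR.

-46

PQ = Q − P = (-1, 2, 4)
PR = R − P = (-2, -4, -10)
PQ · PR = (-1)·(-2) + 2·(-4) + 4·(-10) = 2 - 8 - 40 = -46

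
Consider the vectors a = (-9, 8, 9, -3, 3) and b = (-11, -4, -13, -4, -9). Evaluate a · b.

-65

a · b = (-9)·(-11) + 8·(-4) + 9·(-13) + (-3)·(-4) + 3·(-9) = 99 - 32 - 117 + 12 - 27 = -65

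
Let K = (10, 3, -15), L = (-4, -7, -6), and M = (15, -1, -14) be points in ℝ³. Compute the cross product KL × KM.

KL = (-14, -10, 9)
KM = (5, -4, 1)
i: (-10)·1 - 9·(-4) = -10 - (-36) = 26
j: 9·5 - (-14)·1 = 45 - (-14) = 59
k: (-14)·(-4) - (-10)·5 = 56 - (-50) = 106
KL × KM = (26, 59, 106)

(26, 59, 106)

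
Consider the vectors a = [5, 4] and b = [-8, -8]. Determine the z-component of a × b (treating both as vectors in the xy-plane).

-8

5·(-8) - 4·(-8) = -40 - (-32) = -8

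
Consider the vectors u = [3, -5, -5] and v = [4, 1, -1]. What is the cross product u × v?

i: (-5)·(-1) - (-5)·1 = 5 - (-5) = 10
j: (-5)·4 - 3·(-1) = -20 - (-3) = -17
k: 3·1 - (-5)·4 = 3 - (-20) = 23
u × v = (10, -17, 23)

(10, -17, 23)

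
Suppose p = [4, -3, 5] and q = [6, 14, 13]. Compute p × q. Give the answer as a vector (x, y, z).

(-109, -22, 74)

i: (-3)·13 - 5·14 = -39 - 70 = -109
j: 5·6 - 4·13 = 30 - 52 = -22
k: 4·14 - (-3)·6 = 56 - (-18) = 74
p × q = (-109, -22, 74)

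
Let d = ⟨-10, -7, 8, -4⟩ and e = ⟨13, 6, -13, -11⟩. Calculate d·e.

d · e = (-10)·13 + (-7)·6 + 8·(-13) + (-4)·(-11) = -130 - 42 - 104 + 44 = -232

-232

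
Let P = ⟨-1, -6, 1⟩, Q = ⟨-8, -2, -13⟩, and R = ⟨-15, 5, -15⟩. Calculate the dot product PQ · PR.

366

PQ = Q − P = (-7, 4, -14)
PR = R − P = (-14, 11, -16)
PQ · PR = (-7)·(-14) + 4·11 + (-14)·(-16) = 98 + 44 + 224 = 366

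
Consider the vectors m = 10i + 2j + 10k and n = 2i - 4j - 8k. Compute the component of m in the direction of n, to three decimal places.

m · n = 10·2 + 2·(-4) + 10·(-8) = 20 - 8 - 80 = -68
|n| = √(4 + 16 + 64) = √84 ≈ 9.1652
comp_n m = -68 / √84 ≈ -7.419

-7.419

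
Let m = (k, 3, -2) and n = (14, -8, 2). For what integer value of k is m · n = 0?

m · n = k·14 + 3·(-8) + (-2)·2 = -28 + 14k
Set equal to 0: 14k = 28, so k = 2.

2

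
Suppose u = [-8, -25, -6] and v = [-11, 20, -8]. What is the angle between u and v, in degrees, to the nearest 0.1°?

u · v = (-8)·(-11) + (-25)·20 + (-6)·(-8) = 88 - 500 + 48 = -364
|u|² = 64 + 625 + 36 = 725,  |u| = √725 ≈ 26.925824
|v|² = 121 + 400 + 64 = 585,  |v| = √585 ≈ 24.186773
cos θ = -364 / (26.925824 · 24.186773) ≈ -0.55893
θ = arccos(-0.55893) ≈ 124.0°

124.0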